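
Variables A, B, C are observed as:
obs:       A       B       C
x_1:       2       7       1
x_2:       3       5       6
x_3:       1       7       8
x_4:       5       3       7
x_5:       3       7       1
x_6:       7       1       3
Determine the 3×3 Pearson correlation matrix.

Step 1 — column means:
  mean(A) = (2 + 3 + 1 + 5 + 3 + 7) / 6 = 21/6 = 3.5
  mean(B) = (7 + 5 + 7 + 3 + 7 + 1) / 6 = 30/6 = 5
  mean(C) = (1 + 6 + 8 + 7 + 1 + 3) / 6 = 26/6 = 4.3333

Step 2 — sample variances and covariances s[i,j] = (1/(n-1)) · Σ_k (x_{k,i} - mean_i) · (x_{k,j} - mean_j), with n-1 = 5:
  s[A,A] = ((-1.5)·(-1.5) + (-0.5)·(-0.5) + (-2.5)·(-2.5) + (1.5)·(1.5) + (-0.5)·(-0.5) + (3.5)·(3.5)) / 5 = 23.5/5 = 4.7
  s[A,B] = ((-1.5)·(2) + (-0.5)·(0) + (-2.5)·(2) + (1.5)·(-2) + (-0.5)·(2) + (3.5)·(-4)) / 5 = -26/5 = -5.2
  s[A,C] = ((-1.5)·(-3.3333) + (-0.5)·(1.6667) + (-2.5)·(3.6667) + (1.5)·(2.6667) + (-0.5)·(-3.3333) + (3.5)·(-1.3333)) / 5 = -4/5 = -0.8
  s[B,B] = ((2)·(2) + (0)·(0) + (2)·(2) + (-2)·(-2) + (2)·(2) + (-4)·(-4)) / 5 = 32/5 = 6.4
  s[B,C] = ((2)·(-3.3333) + (0)·(1.6667) + (2)·(3.6667) + (-2)·(2.6667) + (2)·(-3.3333) + (-4)·(-1.3333)) / 5 = -6/5 = -1.2
  s[C,C] = ((-3.3333)·(-3.3333) + (1.6667)·(1.6667) + (3.6667)·(3.6667) + (2.6667)·(2.6667) + (-3.3333)·(-3.3333) + (-1.3333)·(-1.3333)) / 5 = 47.3333/5 = 9.4667
  Sample standard deviations s_i = √(s[i,i]):
  s(A) = √(4.7) = 2.1679
  s(B) = √(6.4) = 2.5298
  s(C) = √(9.4667) = 3.0768

Step 3 — r_{ij} = s_{ij} / (s_i · s_j):
  r[A,A] = 1 (diagonal).
  r[A,B] = -5.2 / (2.1679 · 2.5298) = -5.2 / 5.4845 = -0.9481
  r[A,C] = -0.8 / (2.1679 · 3.0768) = -0.8 / 6.6703 = -0.1199
  r[B,B] = 1 (diagonal).
  r[B,C] = -1.2 / (2.5298 · 3.0768) = -1.2 / 7.7837 = -0.1542
  r[C,C] = 1 (diagonal).

R is symmetric with unit diagonal. Assembling:

R = [[1, -0.9481, -0.1199],
 [-0.9481, 1, -0.1542],
 [-0.1199, -0.1542, 1]]


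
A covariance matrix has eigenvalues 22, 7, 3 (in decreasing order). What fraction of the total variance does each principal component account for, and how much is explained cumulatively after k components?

Step 1 — total variance = trace(Sigma) = Σ λ_i = 22 + 7 + 3 = 32.

Step 2 — fraction explained by component i = λ_i / Σ λ:
  PC1: 22/32 = 0.6875
  PC2: 7/32 = 0.2188
  PC3: 3/32 = 0.0938

Step 3 — cumulative fraction after k components = (λ_1 + ... + λ_k) / Σ λ:
  k = 1: 22/32 = 0.6875
  k = 2: (22 + 7)/32 = 29/32 = 0.9062
  k = 3: (22 + 7 + 3)/32 = 32/32 = 1

Summary (fraction, with percent):

explained: PC1 0.6875 (68.75%), PC2 0.2188 (21.88%), PC3 0.0938 (9.38%);  cumulative: 0.6875, 0.9062, 1


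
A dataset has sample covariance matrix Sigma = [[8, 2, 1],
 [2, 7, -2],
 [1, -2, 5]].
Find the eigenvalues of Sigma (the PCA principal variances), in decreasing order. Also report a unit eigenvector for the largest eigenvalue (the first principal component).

Step 1 — characteristic polynomial p(λ) = det(λI - Sigma) = λ³ - tr·λ² + c_1·λ - det, where tr = trace, c_1 = sum of the principal 2×2 minors, det = det(Sigma):
  tr = 8 + 7 + 5 = 20,
  c_1 = (8·7 - (2)²) + (8·5 - (1)²) + (7·5 - (-2)²) = 52 + 39 + 31 = 122,
  det = 8·(7·5 - (-2)²) - (2)·((2)·5 - (-2)·(1)) + (1)·((2)·(-2) - 7·(1)) = 8·(31) - (2)·(12) + (1)·(-11) = 213.
  So p(λ) = λ³ - 20λ² + 122λ - 213.
Step 2 — look for an integer root (rational root theorem: any rational root is an integer divisor of 213). Testing λ = 3:
  p(3) = 27 - 180 + 366 - 213 = 0  ✓
  Dividing out (λ - 3): p(λ) = (λ - 3)(λ² - 17λ + 71).
Step 3 — remaining eigenvalues from the quadratic λ² - 17λ + 71 = 0:
  Δ = 17² - 4·71 = 289 - 284 = 5,  λ = (17 ± √5)/2 = (17 ± 2.2361)/2 ≈ 9.618 or 7.382.
  Sorted: λ_1 = 9.618,  λ_2 = 7.382,  λ_3 = 3  (check: sum = 20 = tr ✓).

Step 4 — unit eigenvector for λ_1 ≈ 9.618: v spans the null space of (Sigma - λ_1 I), whose rows are
  r_1 = (-1.618, 2, 1),  r_2 = (2, -2.618, -2),  r_3 = (1, -2, -4.618).
  v is orthogonal to every row, so take v ∝ r_1 × r_2 = ((2)·(-2) - (1)·(-2.618), (1)·(2) - (-1.618)·(-2), (-1.618)·(-2.618) - (2)·(2)) ≈ (-1.382, -1.2361, 0.2361).
  Rescale (multiply by -1 so the first nonzero entry is positive): u = (1.382, 1.2361, -0.2361).
  ||u|| = √((1.382)² + (1.2361)² + (-0.2361)²) = √(3.4934) ≈ 1.8691,  v_1 = u/||u|| ≈ (0.7394, 0.6613, -0.1263) (||v_1|| = 1).

λ_1 = 9.618,  λ_2 = 7.382,  λ_3 = 3;  v_1 ≈ (0.7394, 0.6613, -0.1263)


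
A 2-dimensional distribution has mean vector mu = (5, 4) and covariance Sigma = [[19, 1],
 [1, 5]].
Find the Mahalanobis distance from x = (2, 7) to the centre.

Step 1 — centre the observation: (x - mu) = (-3, 3).

Step 2 — invert Sigma. det(Sigma) = 19·5 - (1)² = 94.
  Sigma^{-1} = (1/det) · [[d, -b], [-b, a]] = [[0.0532, -0.0106],
 [-0.0106, 0.2021]].

Step 3 — form the quadratic (x - mu)^T · Sigma^{-1} · (x - mu):
  Sigma^{-1} · (x - mu) = (-0.1915, 0.6383).
  (x - mu)^T · [Sigma^{-1} · (x - mu)] = (-3)·(-0.1915) + (3)·(0.6383) = 2.4894.

Step 4 — take square root: d = √(2.4894) ≈ 1.5778.

d(x, mu) = √(2.4894) ≈ 1.5778


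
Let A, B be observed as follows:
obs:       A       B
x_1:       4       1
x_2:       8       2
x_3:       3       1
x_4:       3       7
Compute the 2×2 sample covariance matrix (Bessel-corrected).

Step 1 — column means:
  mean(A) = (4 + 8 + 3 + 3) / 4 = 18/4 = 4.5
  mean(B) = (1 + 2 + 1 + 7) / 4 = 11/4 = 2.75

Step 2 — sample covariance S[i,j] = (1/(n-1)) · Σ_k (x_{k,i} - mean_i) · (x_{k,j} - mean_j), with n-1 = 3.
  S[A,A] = ((-0.5)·(-0.5) + (3.5)·(3.5) + (-1.5)·(-1.5) + (-1.5)·(-1.5)) / 3 = 17/3 = 5.6667
  S[A,B] = ((-0.5)·(-1.75) + (3.5)·(-0.75) + (-1.5)·(-1.75) + (-1.5)·(4.25)) / 3 = -5.5/3 = -1.8333
  S[B,B] = ((-1.75)·(-1.75) + (-0.75)·(-0.75) + (-1.75)·(-1.75) + (4.25)·(4.25)) / 3 = 24.75/3 = 8.25

S is symmetric (S[j,i] = S[i,j]). Assembling:

S = [[5.6667, -1.8333],
 [-1.8333, 8.25]]


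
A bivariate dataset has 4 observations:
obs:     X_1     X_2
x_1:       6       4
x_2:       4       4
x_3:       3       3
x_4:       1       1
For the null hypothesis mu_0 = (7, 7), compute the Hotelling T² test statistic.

Step 1 — sample mean vector:
  mean(X_1) = (6 + 4 + 3 + 1) / 4 = 14/4 = 3.5
  mean(X_2) = (4 + 4 + 3 + 1) / 4 = 12/4 = 3
  x̄ = (3.5, 3),  deviation x̄ - mu_0 = (3.5, 3) - (7, 7) = (-3.5, -4).

Step 2 — sample covariance matrix, S[i,j] = (1/(n-1)) · Σ_k (x_{k,i} - mean_i) · (x_{k,j} - mean_j), divisor n-1 = 3:
  S[X_1,X_1] = ((2.5)·(2.5) + (0.5)·(0.5) + (-0.5)·(-0.5) + (-2.5)·(-2.5)) / 3 = 13/3 = 4.3333
  S[X_1,X_2] = ((2.5)·(1) + (0.5)·(1) + (-0.5)·(0) + (-2.5)·(-2)) / 3 = 8/3 = 2.6667
  S[X_2,X_2] = ((1)·(1) + (1)·(1) + (0)·(0) + (-2)·(-2)) / 3 = 6/3 = 2
  S = [[4.3333, 2.6667],
 [2.6667, 2]].

Step 3 — invert S. det(S) = 4.3333·2 - (2.6667)² = 1.5556.
  S^{-1} = (1/det) · [[d, -b], [-b, a]] = [[1.2857, -1.7143],
 [-1.7143, 2.7857]].

Step 4 — quadratic form (x̄ - mu_0)^T · S^{-1} · (x̄ - mu_0):
  S^{-1} · (x̄ - mu_0) = (2.3571, -5.1429),
  (x̄ - mu_0)^T · [...] = (-3.5)·(2.3571) + (-4)·(-5.1429) = 12.3214.

Step 5 — scale by n: T² = 4 · 12.3214 = 49.2857.

T² ≈ 49.2857


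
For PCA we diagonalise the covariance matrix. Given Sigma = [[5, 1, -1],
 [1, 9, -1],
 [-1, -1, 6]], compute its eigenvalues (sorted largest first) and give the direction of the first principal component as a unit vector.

Step 1 — characteristic polynomial p(λ) = det(λI - Sigma) = λ³ - tr·λ² + c_1·λ - det, where tr = trace, c_1 = sum of the principal 2×2 minors, det = det(Sigma):
  tr = 5 + 9 + 6 = 20,
  c_1 = (5·9 - (1)²) + (5·6 - (-1)²) + (9·6 - (-1)²) = 44 + 29 + 53 = 126,
  det = 5·(9·6 - (-1)²) - (1)·((1)·6 - (-1)·(-1)) + (-1)·((1)·(-1) - 9·(-1)) = 5·(53) - (1)·(5) + (-1)·(8) = 252.
  So p(λ) = λ³ - 20λ² + 126λ - 252.
Step 2 — look for an integer root (rational root theorem: any rational root is an integer divisor of 252). Testing λ = 6:
  p(6) = 216 - 720 + 756 - 252 = 0  ✓
  Dividing out (λ - 6): p(λ) = (λ - 6)(λ² - 14λ + 42).
Step 3 — remaining eigenvalues from the quadratic λ² - 14λ + 42 = 0:
  Δ = 14² - 4·42 = 196 - 168 = 28,  λ = (14 ± √28)/2 = (14 ± 5.2915)/2 ≈ 9.6458 or 4.3542.
  Sorted: λ_1 = 9.6458,  λ_2 = 6,  λ_3 = 4.3542  (check: sum = 20 = tr ✓).

Step 4 — unit eigenvector for λ_1 ≈ 9.6458: v spans the null space of (Sigma - λ_1 I), whose rows are
  r_1 = (-4.6458, 1, -1),  r_2 = (1, -0.6458, -1),  r_3 = (-1, -1, -3.6458).
  v is orthogonal to every row, so take v ∝ r_1 × r_2 = ((1)·(-1) - (-1)·(-0.6458), (-1)·(1) - (-4.6458)·(-1), (-4.6458)·(-0.6458) - (1)·(1)) ≈ (-1.6458, -5.6458, 2).
  Rescale (multiply by -1 so the first nonzero entry is positive): u = (1.6458, 5.6458, -2).
  ||u|| = √((1.6458)² + (5.6458)² + (-2)²) = √(38.583) ≈ 6.2115,  v_1 = u/||u|| ≈ (0.265, 0.9089, -0.322) (||v_1|| = 1).

λ_1 = 9.6458,  λ_2 = 6,  λ_3 = 4.3542;  v_1 ≈ (0.265, 0.9089, -0.322)


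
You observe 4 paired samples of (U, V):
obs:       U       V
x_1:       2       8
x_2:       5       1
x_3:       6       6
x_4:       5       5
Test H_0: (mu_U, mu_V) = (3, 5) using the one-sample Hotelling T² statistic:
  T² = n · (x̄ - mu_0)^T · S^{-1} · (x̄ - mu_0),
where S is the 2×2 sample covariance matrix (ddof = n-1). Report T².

Step 1 — sample mean vector:
  mean(U) = (2 + 5 + 6 + 5) / 4 = 18/4 = 4.5
  mean(V) = (8 + 1 + 6 + 5) / 4 = 20/4 = 5
  x̄ = (4.5, 5),  deviation x̄ - mu_0 = (4.5, 5) - (3, 5) = (1.5, 0).

Step 2 — sample covariance matrix, S[i,j] = (1/(n-1)) · Σ_k (x_{k,i} - mean_i) · (x_{k,j} - mean_j), divisor n-1 = 3:
  S[U,U] = ((-2.5)·(-2.5) + (0.5)·(0.5) + (1.5)·(1.5) + (0.5)·(0.5)) / 3 = 9/3 = 3
  S[U,V] = ((-2.5)·(3) + (0.5)·(-4) + (1.5)·(1) + (0.5)·(0)) / 3 = -8/3 = -2.6667
  S[V,V] = ((3)·(3) + (-4)·(-4) + (1)·(1) + (0)·(0)) / 3 = 26/3 = 8.6667
  S = [[3, -2.6667],
 [-2.6667, 8.6667]].

Step 3 — invert S. det(S) = 3·8.6667 - (-2.6667)² = 18.8889.
  S^{-1} = (1/det) · [[d, -b], [-b, a]] = [[0.4588, 0.1412],
 [0.1412, 0.1588]].

Step 4 — quadratic form (x̄ - mu_0)^T · S^{-1} · (x̄ - mu_0):
  S^{-1} · (x̄ - mu_0) = (0.6882, 0.2118),
  (x̄ - mu_0)^T · [...] = (1.5)·(0.6882) + (0)·(0.2118) = 1.0324.

Step 5 — scale by n: T² = 4 · 1.0324 = 4.1294.

T² ≈ 4.1294


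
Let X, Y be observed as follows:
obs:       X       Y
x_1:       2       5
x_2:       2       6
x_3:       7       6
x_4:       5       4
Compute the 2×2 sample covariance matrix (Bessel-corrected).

Step 1 — column means:
  mean(X) = (2 + 2 + 7 + 5) / 4 = 16/4 = 4
  mean(Y) = (5 + 6 + 6 + 4) / 4 = 21/4 = 5.25

Step 2 — sample covariance S[i,j] = (1/(n-1)) · Σ_k (x_{k,i} - mean_i) · (x_{k,j} - mean_j), with n-1 = 3.
  S[X,X] = ((-2)·(-2) + (-2)·(-2) + (3)·(3) + (1)·(1)) / 3 = 18/3 = 6
  S[X,Y] = ((-2)·(-0.25) + (-2)·(0.75) + (3)·(0.75) + (1)·(-1.25)) / 3 = 0/3 = 0
  S[Y,Y] = ((-0.25)·(-0.25) + (0.75)·(0.75) + (0.75)·(0.75) + (-1.25)·(-1.25)) / 3 = 2.75/3 = 0.9167

S is symmetric (S[j,i] = S[i,j]). Assembling:

S = [[6, 0],
 [0, 0.9167]]


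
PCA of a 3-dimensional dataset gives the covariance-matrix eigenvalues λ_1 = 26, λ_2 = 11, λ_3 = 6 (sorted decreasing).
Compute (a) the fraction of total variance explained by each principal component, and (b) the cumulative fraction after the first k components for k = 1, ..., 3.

Step 1 — total variance = trace(Sigma) = Σ λ_i = 26 + 11 + 6 = 43.

Step 2 — fraction explained by component i = λ_i / Σ λ:
  PC1: 26/43 = 0.6047
  PC2: 11/43 = 0.2558
  PC3: 6/43 = 0.1395

Step 3 — cumulative fraction after k components = (λ_1 + ... + λ_k) / Σ λ:
  k = 1: 26/43 = 0.6047
  k = 2: (26 + 11)/43 = 37/43 = 0.8605
  k = 3: (26 + 11 + 6)/43 = 43/43 = 1

Summary (fraction, with percent):

explained: PC1 0.6047 (60.47%), PC2 0.2558 (25.58%), PC3 0.1395 (13.95%);  cumulative: 0.6047, 0.8605, 1


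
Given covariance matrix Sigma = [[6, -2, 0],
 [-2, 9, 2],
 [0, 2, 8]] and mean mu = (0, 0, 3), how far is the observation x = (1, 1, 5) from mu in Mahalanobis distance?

Step 1 — centre the observation: (x - mu) = (1, 1, 2).

Step 2 — invert Sigma (cofactor / det for 3×3, or solve directly):
  Sigma^{-1} = [[0.1809, 0.0426, -0.0106],
 [0.0426, 0.1277, -0.0319],
 [-0.0106, -0.0319, 0.133]].

Step 3 — form the quadratic (x - mu)^T · Sigma^{-1} · (x - mu):
  Sigma^{-1} · (x - mu) = (0.2021, 0.1064, 0.2234).
  (x - mu)^T · [Sigma^{-1} · (x - mu)] = (1)·(0.2021) + (1)·(0.1064) + (2)·(0.2234) = 0.7553.

Step 4 — take square root: d = √(0.7553) ≈ 0.8691.

d(x, mu) = √(0.7553) ≈ 0.8691


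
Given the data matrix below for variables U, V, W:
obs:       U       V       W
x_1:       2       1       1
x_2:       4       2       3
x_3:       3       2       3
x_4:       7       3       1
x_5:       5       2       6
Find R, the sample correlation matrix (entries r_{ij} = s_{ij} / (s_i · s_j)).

Step 1 — column means:
  mean(U) = (2 + 4 + 3 + 7 + 5) / 5 = 21/5 = 4.2
  mean(V) = (1 + 2 + 2 + 3 + 2) / 5 = 10/5 = 2
  mean(W) = (1 + 3 + 3 + 1 + 6) / 5 = 14/5 = 2.8

Step 2 — sample variances and covariances s[i,j] = (1/(n-1)) · Σ_k (x_{k,i} - mean_i) · (x_{k,j} - mean_j), with n-1 = 4:
  s[U,U] = ((-2.2)·(-2.2) + (-0.2)·(-0.2) + (-1.2)·(-1.2) + (2.8)·(2.8) + (0.8)·(0.8)) / 4 = 14.8/4 = 3.7
  s[U,V] = ((-2.2)·(-1) + (-0.2)·(0) + (-1.2)·(0) + (2.8)·(1) + (0.8)·(0)) / 4 = 5/4 = 1.25
  s[U,W] = ((-2.2)·(-1.8) + (-0.2)·(0.2) + (-1.2)·(0.2) + (2.8)·(-1.8) + (0.8)·(3.2)) / 4 = 1.2/4 = 0.3
  s[V,V] = ((-1)·(-1) + (0)·(0) + (0)·(0) + (1)·(1) + (0)·(0)) / 4 = 2/4 = 0.5
  s[V,W] = ((-1)·(-1.8) + (0)·(0.2) + (0)·(0.2) + (1)·(-1.8) + (0)·(3.2)) / 4 = 0/4 = 0
  s[W,W] = ((-1.8)·(-1.8) + (0.2)·(0.2) + (0.2)·(0.2) + (-1.8)·(-1.8) + (3.2)·(3.2)) / 4 = 16.8/4 = 4.2
  Sample standard deviations s_i = √(s[i,i]):
  s(U) = √(3.7) = 1.9235
  s(V) = √(0.5) = 0.7071
  s(W) = √(4.2) = 2.0494

Step 3 — r_{ij} = s_{ij} / (s_i · s_j):
  r[U,U] = 1 (diagonal).
  r[U,V] = 1.25 / (1.9235 · 0.7071) = 1.25 / 1.3601 = 0.919
  r[U,W] = 0.3 / (1.9235 · 2.0494) = 0.3 / 3.9421 = 0.0761
  r[V,V] = 1 (diagonal).
  r[V,W] = 0 / (0.7071 · 2.0494) = 0 / 1.4491 = 0
  r[W,W] = 1 (diagonal).

R is symmetric with unit diagonal. Assembling:

R = [[1, 0.919, 0.0761],
 [0.919, 1, 0],
 [0.0761, 0, 1]]


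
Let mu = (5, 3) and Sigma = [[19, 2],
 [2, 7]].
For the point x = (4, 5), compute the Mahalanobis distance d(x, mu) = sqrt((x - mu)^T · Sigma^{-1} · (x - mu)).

Step 1 — centre the observation: (x - mu) = (-1, 2).

Step 2 — invert Sigma. det(Sigma) = 19·7 - (2)² = 129.
  Sigma^{-1} = (1/det) · [[d, -b], [-b, a]] = [[0.0543, -0.0155],
 [-0.0155, 0.1473]].

Step 3 — form the quadratic (x - mu)^T · Sigma^{-1} · (x - mu):
  Sigma^{-1} · (x - mu) = (-0.0853, 0.3101).
  (x - mu)^T · [Sigma^{-1} · (x - mu)] = (-1)·(-0.0853) + (2)·(0.3101) = 0.7054.

Step 4 — take square root: d = √(0.7054) ≈ 0.8399.

d(x, mu) = √(0.7054) ≈ 0.8399


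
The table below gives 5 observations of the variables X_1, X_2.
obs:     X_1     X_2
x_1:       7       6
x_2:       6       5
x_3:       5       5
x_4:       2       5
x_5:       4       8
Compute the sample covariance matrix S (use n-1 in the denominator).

Step 1 — column means:
  mean(X_1) = (7 + 6 + 5 + 2 + 4) / 5 = 24/5 = 4.8
  mean(X_2) = (6 + 5 + 5 + 5 + 8) / 5 = 29/5 = 5.8

Step 2 — sample covariance S[i,j] = (1/(n-1)) · Σ_k (x_{k,i} - mean_i) · (x_{k,j} - mean_j), with n-1 = 4.
  S[X_1,X_1] = ((2.2)·(2.2) + (1.2)·(1.2) + (0.2)·(0.2) + (-2.8)·(-2.8) + (-0.8)·(-0.8)) / 4 = 14.8/4 = 3.7
  S[X_1,X_2] = ((2.2)·(0.2) + (1.2)·(-0.8) + (0.2)·(-0.8) + (-2.8)·(-0.8) + (-0.8)·(2.2)) / 4 = -0.2/4 = -0.05
  S[X_2,X_2] = ((0.2)·(0.2) + (-0.8)·(-0.8) + (-0.8)·(-0.8) + (-0.8)·(-0.8) + (2.2)·(2.2)) / 4 = 6.8/4 = 1.7

S is symmetric (S[j,i] = S[i,j]). Assembling:

S = [[3.7, -0.05],
 [-0.05, 1.7]]


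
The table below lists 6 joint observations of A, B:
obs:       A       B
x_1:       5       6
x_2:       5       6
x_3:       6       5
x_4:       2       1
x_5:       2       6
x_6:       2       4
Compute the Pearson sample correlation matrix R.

Step 1 — column means:
  mean(A) = (5 + 5 + 6 + 2 + 2 + 2) / 6 = 22/6 = 3.6667
  mean(B) = (6 + 6 + 5 + 1 + 6 + 4) / 6 = 28/6 = 4.6667

Step 2 — sample variances and covariances s[i,j] = (1/(n-1)) · Σ_k (x_{k,i} - mean_i) · (x_{k,j} - mean_j), with n-1 = 5:
  s[A,A] = ((1.3333)·(1.3333) + (1.3333)·(1.3333) + (2.3333)·(2.3333) + (-1.6667)·(-1.6667) + (-1.6667)·(-1.6667) + (-1.6667)·(-1.6667)) / 5 = 17.3333/5 = 3.4667
  s[A,B] = ((1.3333)·(1.3333) + (1.3333)·(1.3333) + (2.3333)·(0.3333) + (-1.6667)·(-3.6667) + (-1.6667)·(1.3333) + (-1.6667)·(-0.6667)) / 5 = 9.3333/5 = 1.8667
  s[B,B] = ((1.3333)·(1.3333) + (1.3333)·(1.3333) + (0.3333)·(0.3333) + (-3.6667)·(-3.6667) + (1.3333)·(1.3333) + (-0.6667)·(-0.6667)) / 5 = 19.3333/5 = 3.8667
  Sample standard deviations s_i = √(s[i,i]):
  s(A) = √(3.4667) = 1.8619
  s(B) = √(3.8667) = 1.9664

Step 3 — r_{ij} = s_{ij} / (s_i · s_j):
  r[A,A] = 1 (diagonal).
  r[A,B] = 1.8667 / (1.8619 · 1.9664) = 1.8667 / 3.6612 = 0.5098
  r[B,B] = 1 (diagonal).

R is symmetric with unit diagonal. Assembling:

R = [[1, 0.5098],
 [0.5098, 1]]


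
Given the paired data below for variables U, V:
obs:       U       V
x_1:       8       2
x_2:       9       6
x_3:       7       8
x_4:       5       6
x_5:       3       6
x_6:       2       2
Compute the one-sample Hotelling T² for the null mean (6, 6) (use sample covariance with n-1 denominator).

Step 1 — sample mean vector:
  mean(U) = (8 + 9 + 7 + 5 + 3 + 2) / 6 = 34/6 = 5.6667
  mean(V) = (2 + 6 + 8 + 6 + 6 + 2) / 6 = 30/6 = 5
  x̄ = (5.6667, 5),  deviation x̄ - mu_0 = (5.6667, 5) - (6, 6) = (-0.3333, -1).

Step 2 — sample covariance matrix, S[i,j] = (1/(n-1)) · Σ_k (x_{k,i} - mean_i) · (x_{k,j} - mean_j), divisor n-1 = 5:
  S[U,U] = ((2.3333)·(2.3333) + (3.3333)·(3.3333) + (1.3333)·(1.3333) + (-0.6667)·(-0.6667) + (-2.6667)·(-2.6667) + (-3.6667)·(-3.6667)) / 5 = 39.3333/5 = 7.8667
  S[U,V] = ((2.3333)·(-3) + (3.3333)·(1) + (1.3333)·(3) + (-0.6667)·(1) + (-2.6667)·(1) + (-3.6667)·(-3)) / 5 = 8/5 = 1.6
  S[V,V] = ((-3)·(-3) + (1)·(1) + (3)·(3) + (1)·(1) + (1)·(1) + (-3)·(-3)) / 5 = 30/5 = 6
  S = [[7.8667, 1.6],
 [1.6, 6]].

Step 3 — invert S. det(S) = 7.8667·6 - (1.6)² = 44.64.
  S^{-1} = (1/det) · [[d, -b], [-b, a]] = [[0.1344, -0.0358],
 [-0.0358, 0.1762]].

Step 4 — quadratic form (x̄ - mu_0)^T · S^{-1} · (x̄ - mu_0):
  S^{-1} · (x̄ - mu_0) = (-0.009, -0.1643),
  (x̄ - mu_0)^T · [...] = (-0.3333)·(-0.009) + (-1)·(-0.1643) = 0.1673.

Step 5 — scale by n: T² = 6 · 0.1673 = 1.0036.

T² ≈ 1.0036


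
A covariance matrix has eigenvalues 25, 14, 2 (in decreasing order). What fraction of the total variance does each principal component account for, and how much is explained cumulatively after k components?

Step 1 — total variance = trace(Sigma) = Σ λ_i = 25 + 14 + 2 = 41.

Step 2 — fraction explained by component i = λ_i / Σ λ:
  PC1: 25/41 = 0.6098
  PC2: 14/41 = 0.3415
  PC3: 2/41 = 0.0488

Step 3 — cumulative fraction after k components = (λ_1 + ... + λ_k) / Σ λ:
  k = 1: 25/41 = 0.6098
  k = 2: (25 + 14)/41 = 39/41 = 0.9512
  k = 3: (25 + 14 + 2)/41 = 41/41 = 1

Summary (fraction, with percent):

explained: PC1 0.6098 (60.98%), PC2 0.3415 (34.15%), PC3 0.0488 (4.88%);  cumulative: 0.6098, 0.9512, 1


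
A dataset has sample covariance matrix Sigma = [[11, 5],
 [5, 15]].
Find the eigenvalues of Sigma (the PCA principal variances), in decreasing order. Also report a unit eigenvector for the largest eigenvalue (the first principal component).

Step 1 — characteristic polynomial of 2×2 Sigma:
  det(Sigma - λI) = λ² - trace · λ + det = 0.
  trace = 11 + 15 = 26, det = 11·15 - (5)² = 140.
Step 2 — discriminant:
  Δ = trace² - 4·det = 676 - 560 = 116.
Step 3 — eigenvalues:
  λ = (trace ± √Δ)/2 = (26 ± 10.7703)/2,
  λ_1 = 18.3852,  λ_2 = 7.6148.

Step 4 — unit eigenvector for λ_1: solve (Sigma - λ_1 I)v = 0. First row:
  (11 - 18.3852)·v_x + (5)·v_y = 0, i.e. (-7.3852)·v_x + (5)·v_y = 0,
  so v ∝ (b, λ_1 - a) = (5, 7.3852) = u.
  ||u|| = √((5)² + (7.3852)²) = √(79.5407) ≈ 8.9186,
  v_1 = u/||u|| ≈ (0.5606, 0.8281) (||v_1|| = 1).

λ_1 = 18.3852,  λ_2 = 7.6148;  v_1 ≈ (0.5606, 0.8281)


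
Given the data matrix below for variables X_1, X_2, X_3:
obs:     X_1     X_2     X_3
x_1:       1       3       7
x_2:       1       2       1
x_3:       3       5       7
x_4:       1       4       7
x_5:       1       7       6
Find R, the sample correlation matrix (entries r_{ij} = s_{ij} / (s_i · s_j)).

Step 1 — column means:
  mean(X_1) = (1 + 1 + 3 + 1 + 1) / 5 = 7/5 = 1.4
  mean(X_2) = (3 + 2 + 5 + 4 + 7) / 5 = 21/5 = 4.2
  mean(X_3) = (7 + 1 + 7 + 7 + 6) / 5 = 28/5 = 5.6

Step 2 — sample variances and covariances s[i,j] = (1/(n-1)) · Σ_k (x_{k,i} - mean_i) · (x_{k,j} - mean_j), with n-1 = 4:
  s[X_1,X_1] = ((-0.4)·(-0.4) + (-0.4)·(-0.4) + (1.6)·(1.6) + (-0.4)·(-0.4) + (-0.4)·(-0.4)) / 4 = 3.2/4 = 0.8
  s[X_1,X_2] = ((-0.4)·(-1.2) + (-0.4)·(-2.2) + (1.6)·(0.8) + (-0.4)·(-0.2) + (-0.4)·(2.8)) / 4 = 1.6/4 = 0.4
  s[X_1,X_3] = ((-0.4)·(1.4) + (-0.4)·(-4.6) + (1.6)·(1.4) + (-0.4)·(1.4) + (-0.4)·(0.4)) / 4 = 2.8/4 = 0.7
  s[X_2,X_2] = ((-1.2)·(-1.2) + (-2.2)·(-2.2) + (0.8)·(0.8) + (-0.2)·(-0.2) + (2.8)·(2.8)) / 4 = 14.8/4 = 3.7
  s[X_2,X_3] = ((-1.2)·(1.4) + (-2.2)·(-4.6) + (0.8)·(1.4) + (-0.2)·(1.4) + (2.8)·(0.4)) / 4 = 10.4/4 = 2.6
  s[X_3,X_3] = ((1.4)·(1.4) + (-4.6)·(-4.6) + (1.4)·(1.4) + (1.4)·(1.4) + (0.4)·(0.4)) / 4 = 27.2/4 = 6.8
  Sample standard deviations s_i = √(s[i,i]):
  s(X_1) = √(0.8) = 0.8944
  s(X_2) = √(3.7) = 1.9235
  s(X_3) = √(6.8) = 2.6077

Step 3 — r_{ij} = s_{ij} / (s_i · s_j):
  r[X_1,X_1] = 1 (diagonal).
  r[X_1,X_2] = 0.4 / (0.8944 · 1.9235) = 0.4 / 1.7205 = 0.2325
  r[X_1,X_3] = 0.7 / (0.8944 · 2.6077) = 0.7 / 2.3324 = 0.3001
  r[X_2,X_2] = 1 (diagonal).
  r[X_2,X_3] = 2.6 / (1.9235 · 2.6077) = 2.6 / 5.016 = 0.5183
  r[X_3,X_3] = 1 (diagonal).

R is symmetric with unit diagonal. Assembling:

R = [[1, 0.2325, 0.3001],
 [0.2325, 1, 0.5183],
 [0.3001, 0.5183, 1]]


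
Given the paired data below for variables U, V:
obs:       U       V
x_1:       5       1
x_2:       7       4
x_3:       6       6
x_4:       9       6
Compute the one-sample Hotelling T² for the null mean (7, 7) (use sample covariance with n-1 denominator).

Step 1 — sample mean vector:
  mean(U) = (5 + 7 + 6 + 9) / 4 = 27/4 = 6.75
  mean(V) = (1 + 4 + 6 + 6) / 4 = 17/4 = 4.25
  x̄ = (6.75, 4.25),  deviation x̄ - mu_0 = (6.75, 4.25) - (7, 7) = (-0.25, -2.75).

Step 2 — sample covariance matrix, S[i,j] = (1/(n-1)) · Σ_k (x_{k,i} - mean_i) · (x_{k,j} - mean_j), divisor n-1 = 3:
  S[U,U] = ((-1.75)·(-1.75) + (0.25)·(0.25) + (-0.75)·(-0.75) + (2.25)·(2.25)) / 3 = 8.75/3 = 2.9167
  S[U,V] = ((-1.75)·(-3.25) + (0.25)·(-0.25) + (-0.75)·(1.75) + (2.25)·(1.75)) / 3 = 8.25/3 = 2.75
  S[V,V] = ((-3.25)·(-3.25) + (-0.25)·(-0.25) + (1.75)·(1.75) + (1.75)·(1.75)) / 3 = 16.75/3 = 5.5833
  S = [[2.9167, 2.75],
 [2.75, 5.5833]].

Step 3 — invert S. det(S) = 2.9167·5.5833 - (2.75)² = 8.7222.
  S^{-1} = (1/det) · [[d, -b], [-b, a]] = [[0.6401, -0.3153],
 [-0.3153, 0.3344]].

Step 4 — quadratic form (x̄ - mu_0)^T · S^{-1} · (x̄ - mu_0):
  S^{-1} · (x̄ - mu_0) = (0.707, -0.8408),
  (x̄ - mu_0)^T · [...] = (-0.25)·(0.707) + (-2.75)·(-0.8408) = 2.1354.

Step 5 — scale by n: T² = 4 · 2.1354 = 8.5414.

T² ≈ 8.5414


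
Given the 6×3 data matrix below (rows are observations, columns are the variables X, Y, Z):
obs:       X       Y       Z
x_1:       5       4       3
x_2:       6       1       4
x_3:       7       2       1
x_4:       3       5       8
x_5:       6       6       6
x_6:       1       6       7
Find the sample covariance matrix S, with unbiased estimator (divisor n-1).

Step 1 — column means:
  mean(X) = (5 + 6 + 7 + 3 + 6 + 1) / 6 = 28/6 = 4.6667
  mean(Y) = (4 + 1 + 2 + 5 + 6 + 6) / 6 = 24/6 = 4
  mean(Z) = (3 + 4 + 1 + 8 + 6 + 7) / 6 = 29/6 = 4.8333

Step 2 — sample covariance S[i,j] = (1/(n-1)) · Σ_k (x_{k,i} - mean_i) · (x_{k,j} - mean_j), with n-1 = 5.
  S[X,X] = ((0.3333)·(0.3333) + (1.3333)·(1.3333) + (2.3333)·(2.3333) + (-1.6667)·(-1.6667) + (1.3333)·(1.3333) + (-3.6667)·(-3.6667)) / 5 = 25.3333/5 = 5.0667
  S[X,Y] = ((0.3333)·(0) + (1.3333)·(-3) + (2.3333)·(-2) + (-1.6667)·(1) + (1.3333)·(2) + (-3.6667)·(2)) / 5 = -15/5 = -3
  S[X,Z] = ((0.3333)·(-1.8333) + (1.3333)·(-0.8333) + (2.3333)·(-3.8333) + (-1.6667)·(3.1667) + (1.3333)·(1.1667) + (-3.6667)·(2.1667)) / 5 = -22.3333/5 = -4.4667
  S[Y,Y] = ((0)·(0) + (-3)·(-3) + (-2)·(-2) + (1)·(1) + (2)·(2) + (2)·(2)) / 5 = 22/5 = 4.4
  S[Y,Z] = ((0)·(-1.8333) + (-3)·(-0.8333) + (-2)·(-3.8333) + (1)·(3.1667) + (2)·(1.1667) + (2)·(2.1667)) / 5 = 20/5 = 4
  S[Z,Z] = ((-1.8333)·(-1.8333) + (-0.8333)·(-0.8333) + (-3.8333)·(-3.8333) + (3.1667)·(3.1667) + (1.1667)·(1.1667) + (2.1667)·(2.1667)) / 5 = 34.8333/5 = 6.9667

S is symmetric (S[j,i] = S[i,j]). Assembling:

S = [[5.0667, -3, -4.4667],
 [-3, 4.4, 4],
 [-4.4667, 4, 6.9667]]


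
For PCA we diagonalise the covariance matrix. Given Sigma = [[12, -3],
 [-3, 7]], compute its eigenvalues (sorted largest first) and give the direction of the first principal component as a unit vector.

Step 1 — characteristic polynomial of 2×2 Sigma:
  det(Sigma - λI) = λ² - trace · λ + det = 0.
  trace = 12 + 7 = 19, det = 12·7 - (-3)² = 75.
Step 2 — discriminant:
  Δ = trace² - 4·det = 361 - 300 = 61.
Step 3 — eigenvalues:
  λ = (trace ± √Δ)/2 = (19 ± 7.8102)/2,
  λ_1 = 13.4051,  λ_2 = 5.5949.

Step 4 — unit eigenvector for λ_1: solve (Sigma - λ_1 I)v = 0. First row:
  (12 - 13.4051)·v_x + (-3)·v_y = 0, i.e. (-1.4051)·v_x + (-3)·v_y = 0,
  so v ∝ (b, λ_1 - a) = (-3, 1.4051); multiply by -1 so the first entry is positive: u = (3, -1.4051).
  ||u|| = √((3)² + (-1.4051)²) = √(10.9744) ≈ 3.3128,
  v_1 = u/||u|| ≈ (0.9056, -0.4242) (||v_1|| = 1).

λ_1 = 13.4051,  λ_2 = 5.5949;  v_1 ≈ (0.9056, -0.4242)


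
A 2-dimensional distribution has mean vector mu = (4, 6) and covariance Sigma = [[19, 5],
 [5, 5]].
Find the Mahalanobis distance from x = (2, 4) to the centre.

Step 1 — centre the observation: (x - mu) = (-2, -2).

Step 2 — invert Sigma. det(Sigma) = 19·5 - (5)² = 70.
  Sigma^{-1} = (1/det) · [[d, -b], [-b, a]] = [[0.0714, -0.0714],
 [-0.0714, 0.2714]].

Step 3 — form the quadratic (x - mu)^T · Sigma^{-1} · (x - mu):
  Sigma^{-1} · (x - mu) = (0, -0.4).
  (x - mu)^T · [Sigma^{-1} · (x - mu)] = (-2)·(0) + (-2)·(-0.4) = 0.8.

Step 4 — take square root: d = √(0.8) ≈ 0.8944.

d(x, mu) = √(0.8) ≈ 0.8944


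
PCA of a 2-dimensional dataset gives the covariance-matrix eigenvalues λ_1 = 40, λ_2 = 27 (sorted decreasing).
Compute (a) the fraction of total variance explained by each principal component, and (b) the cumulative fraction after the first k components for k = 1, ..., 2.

Step 1 — total variance = trace(Sigma) = Σ λ_i = 40 + 27 = 67.

Step 2 — fraction explained by component i = λ_i / Σ λ:
  PC1: 40/67 = 0.597
  PC2: 27/67 = 0.403

Step 3 — cumulative fraction after k components = (λ_1 + ... + λ_k) / Σ λ:
  k = 1: 40/67 = 0.597
  k = 2: (40 + 27)/67 = 67/67 = 1

Summary (fraction, with percent):

explained: PC1 0.597 (59.7%), PC2 0.403 (40.3%);  cumulative: 0.597, 1


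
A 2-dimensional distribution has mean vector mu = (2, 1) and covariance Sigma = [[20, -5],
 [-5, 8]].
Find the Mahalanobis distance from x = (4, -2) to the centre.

Step 1 — centre the observation: (x - mu) = (2, -3).

Step 2 — invert Sigma. det(Sigma) = 20·8 - (-5)² = 135.
  Sigma^{-1} = (1/det) · [[d, -b], [-b, a]] = [[0.0593, 0.037],
 [0.037, 0.1481]].

Step 3 — form the quadratic (x - mu)^T · Sigma^{-1} · (x - mu):
  Sigma^{-1} · (x - mu) = (0.0074, -0.3704).
  (x - mu)^T · [Sigma^{-1} · (x - mu)] = (2)·(0.0074) + (-3)·(-0.3704) = 1.1259.

Step 4 — take square root: d = √(1.1259) ≈ 1.0611.

d(x, mu) = √(1.1259) ≈ 1.0611


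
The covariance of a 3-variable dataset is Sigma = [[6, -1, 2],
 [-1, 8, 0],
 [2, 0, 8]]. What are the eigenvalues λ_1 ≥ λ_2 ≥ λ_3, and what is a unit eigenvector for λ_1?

Step 1 — characteristic polynomial p(λ) = det(λI - Sigma) = λ³ - tr·λ² + c_1·λ - det, where tr = trace, c_1 = sum of the principal 2×2 minors, det = det(Sigma):
  tr = 6 + 8 + 8 = 22,
  c_1 = (6·8 - (-1)²) + (6·8 - (2)²) + (8·8 - (0)²) = 47 + 44 + 64 = 155,
  det = 6·(8·8 - (0)²) - (-1)·((-1)·8 - (0)·(2)) + (2)·((-1)·(0) - 8·(2)) = 6·(64) - (-1)·(-8) + (2)·(-16) = 344.
  So p(λ) = λ³ - 22λ² + 155λ - 344.
Step 2 — look for an integer root (rational root theorem: any rational root is an integer divisor of 344). Testing λ = 8:
  p(8) = 512 - 1408 + 1240 - 344 = 0  ✓
  Dividing out (λ - 8): p(λ) = (λ - 8)(λ² - 14λ + 43).
Step 3 — remaining eigenvalues from the quadratic λ² - 14λ + 43 = 0:
  Δ = 14² - 4·43 = 196 - 172 = 24,  λ = (14 ± √24)/2 = (14 ± 4.899)/2 ≈ 9.4495 or 4.5505.
  Sorted: λ_1 = 9.4495,  λ_2 = 8,  λ_3 = 4.5505  (check: sum = 22 = tr ✓).

Step 4 — unit eigenvector for λ_1 ≈ 9.4495: v spans the null space of (Sigma - λ_1 I), whose rows are
  r_1 = (-3.4495, -1, 2),  r_2 = (-1, -1.4495, 0),  r_3 = (2, 0, -1.4495).
  v is orthogonal to every row, so take v ∝ r_1 × r_2 = ((-1)·(0) - (2)·(-1.4495), (2)·(-1) - (-3.4495)·(0), (-3.4495)·(-1.4495) - (-1)·(-1)) ≈ (2.899, -2, 4).
  Let u = (2.899, -2, 4).
  ||u|| = √((2.899)² + (-2)² + (4)²) = √(28.4041) ≈ 5.3295,  v_1 = u/||u|| ≈ (0.5439, -0.3753, 0.7505) (||v_1|| = 1).

λ_1 = 9.4495,  λ_2 = 8,  λ_3 = 4.5505;  v_1 ≈ (0.5439, -0.3753, 0.7505)


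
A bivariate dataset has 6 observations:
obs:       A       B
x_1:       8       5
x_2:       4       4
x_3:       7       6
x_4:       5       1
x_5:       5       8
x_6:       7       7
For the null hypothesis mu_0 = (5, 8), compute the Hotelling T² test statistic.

Step 1 — sample mean vector:
  mean(A) = (8 + 4 + 7 + 5 + 5 + 7) / 6 = 36/6 = 6
  mean(B) = (5 + 4 + 6 + 1 + 8 + 7) / 6 = 31/6 = 5.1667
  x̄ = (6, 5.1667),  deviation x̄ - mu_0 = (6, 5.1667) - (5, 8) = (1, -2.8333).

Step 2 — sample covariance matrix, S[i,j] = (1/(n-1)) · Σ_k (x_{k,i} - mean_i) · (x_{k,j} - mean_j), divisor n-1 = 5:
  S[A,A] = ((2)·(2) + (-2)·(-2) + (1)·(1) + (-1)·(-1) + (-1)·(-1) + (1)·(1)) / 5 = 12/5 = 2.4
  S[A,B] = ((2)·(-0.1667) + (-2)·(-1.1667) + (1)·(0.8333) + (-1)·(-4.1667) + (-1)·(2.8333) + (1)·(1.8333)) / 5 = 6/5 = 1.2
  S[B,B] = ((-0.1667)·(-0.1667) + (-1.1667)·(-1.1667) + (0.8333)·(0.8333) + (-4.1667)·(-4.1667) + (2.8333)·(2.8333) + (1.8333)·(1.8333)) / 5 = 30.8333/5 = 6.1667
  S = [[2.4, 1.2],
 [1.2, 6.1667]].

Step 3 — invert S. det(S) = 2.4·6.1667 - (1.2)² = 13.36.
  S^{-1} = (1/det) · [[d, -b], [-b, a]] = [[0.4616, -0.0898],
 [-0.0898, 0.1796]].

Step 4 — quadratic form (x̄ - mu_0)^T · S^{-1} · (x̄ - mu_0):
  S^{-1} · (x̄ - mu_0) = (0.7161, -0.5988),
  (x̄ - mu_0)^T · [...] = (1)·(0.7161) + (-2.8333)·(-0.5988) = 2.4127.

Step 5 — scale by n: T² = 6 · 2.4127 = 14.476.

T² ≈ 14.476


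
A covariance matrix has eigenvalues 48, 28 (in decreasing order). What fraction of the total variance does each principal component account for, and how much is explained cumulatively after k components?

Step 1 — total variance = trace(Sigma) = Σ λ_i = 48 + 28 = 76.

Step 2 — fraction explained by component i = λ_i / Σ λ:
  PC1: 48/76 = 0.6316
  PC2: 28/76 = 0.3684

Step 3 — cumulative fraction after k components = (λ_1 + ... + λ_k) / Σ λ:
  k = 1: 48/76 = 0.6316
  k = 2: (48 + 28)/76 = 76/76 = 1

Summary (fraction, with percent):

explained: PC1 0.6316 (63.16%), PC2 0.3684 (36.84%);  cumulative: 0.6316, 1


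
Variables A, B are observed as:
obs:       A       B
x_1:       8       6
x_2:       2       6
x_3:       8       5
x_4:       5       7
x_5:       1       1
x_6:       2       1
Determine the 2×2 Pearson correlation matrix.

Step 1 — column means:
  mean(A) = (8 + 2 + 8 + 5 + 1 + 2) / 6 = 26/6 = 4.3333
  mean(B) = (6 + 6 + 5 + 7 + 1 + 1) / 6 = 26/6 = 4.3333

Step 2 — sample variances and covariances s[i,j] = (1/(n-1)) · Σ_k (x_{k,i} - mean_i) · (x_{k,j} - mean_j), with n-1 = 5:
  s[A,A] = ((3.6667)·(3.6667) + (-2.3333)·(-2.3333) + (3.6667)·(3.6667) + (0.6667)·(0.6667) + (-3.3333)·(-3.3333) + (-2.3333)·(-2.3333)) / 5 = 49.3333/5 = 9.8667
  s[A,B] = ((3.6667)·(1.6667) + (-2.3333)·(1.6667) + (3.6667)·(0.6667) + (0.6667)·(2.6667) + (-3.3333)·(-3.3333) + (-2.3333)·(-3.3333)) / 5 = 25.3333/5 = 5.0667
  s[B,B] = ((1.6667)·(1.6667) + (1.6667)·(1.6667) + (0.6667)·(0.6667) + (2.6667)·(2.6667) + (-3.3333)·(-3.3333) + (-3.3333)·(-3.3333)) / 5 = 35.3333/5 = 7.0667
  Sample standard deviations s_i = √(s[i,i]):
  s(A) = √(9.8667) = 3.1411
  s(B) = √(7.0667) = 2.6583

Step 3 — r_{ij} = s_{ij} / (s_i · s_j):
  r[A,A] = 1 (diagonal).
  r[A,B] = 5.0667 / (3.1411 · 2.6583) = 5.0667 / 8.3501 = 0.6068
  r[B,B] = 1 (diagonal).

R is symmetric with unit diagonal. Assembling:

R = [[1, 0.6068],
 [0.6068, 1]]


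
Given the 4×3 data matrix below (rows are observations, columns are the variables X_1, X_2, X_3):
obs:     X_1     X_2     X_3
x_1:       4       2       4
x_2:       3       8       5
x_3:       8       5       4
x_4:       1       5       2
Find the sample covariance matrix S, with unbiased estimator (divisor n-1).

Step 1 — column means:
  mean(X_1) = (4 + 3 + 8 + 1) / 4 = 16/4 = 4
  mean(X_2) = (2 + 8 + 5 + 5) / 4 = 20/4 = 5
  mean(X_3) = (4 + 5 + 4 + 2) / 4 = 15/4 = 3.75

Step 2 — sample covariance S[i,j] = (1/(n-1)) · Σ_k (x_{k,i} - mean_i) · (x_{k,j} - mean_j), with n-1 = 3.
  S[X_1,X_1] = ((0)·(0) + (-1)·(-1) + (4)·(4) + (-3)·(-3)) / 3 = 26/3 = 8.6667
  S[X_1,X_2] = ((0)·(-3) + (-1)·(3) + (4)·(0) + (-3)·(0)) / 3 = -3/3 = -1
  S[X_1,X_3] = ((0)·(0.25) + (-1)·(1.25) + (4)·(0.25) + (-3)·(-1.75)) / 3 = 5/3 = 1.6667
  S[X_2,X_2] = ((-3)·(-3) + (3)·(3) + (0)·(0) + (0)·(0)) / 3 = 18/3 = 6
  S[X_2,X_3] = ((-3)·(0.25) + (3)·(1.25) + (0)·(0.25) + (0)·(-1.75)) / 3 = 3/3 = 1
  S[X_3,X_3] = ((0.25)·(0.25) + (1.25)·(1.25) + (0.25)·(0.25) + (-1.75)·(-1.75)) / 3 = 4.75/3 = 1.5833

S is symmetric (S[j,i] = S[i,j]). Assembling:

S = [[8.6667, -1, 1.6667],
 [-1, 6, 1],
 [1.6667, 1, 1.5833]]


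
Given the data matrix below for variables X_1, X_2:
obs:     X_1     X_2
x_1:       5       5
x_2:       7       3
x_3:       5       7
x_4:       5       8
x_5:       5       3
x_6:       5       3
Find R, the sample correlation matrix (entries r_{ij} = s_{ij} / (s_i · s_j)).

Step 1 — column means:
  mean(X_1) = (5 + 7 + 5 + 5 + 5 + 5) / 6 = 32/6 = 5.3333
  mean(X_2) = (5 + 3 + 7 + 8 + 3 + 3) / 6 = 29/6 = 4.8333

Step 2 — sample variances and covariances s[i,j] = (1/(n-1)) · Σ_k (x_{k,i} - mean_i) · (x_{k,j} - mean_j), with n-1 = 5:
  s[X_1,X_1] = ((-0.3333)·(-0.3333) + (1.6667)·(1.6667) + (-0.3333)·(-0.3333) + (-0.3333)·(-0.3333) + (-0.3333)·(-0.3333) + (-0.3333)·(-0.3333)) / 5 = 3.3333/5 = 0.6667
  s[X_1,X_2] = ((-0.3333)·(0.1667) + (1.6667)·(-1.8333) + (-0.3333)·(2.1667) + (-0.3333)·(3.1667) + (-0.3333)·(-1.8333) + (-0.3333)·(-1.8333)) / 5 = -3.6667/5 = -0.7333
  s[X_2,X_2] = ((0.1667)·(0.1667) + (-1.8333)·(-1.8333) + (2.1667)·(2.1667) + (3.1667)·(3.1667) + (-1.8333)·(-1.8333) + (-1.8333)·(-1.8333)) / 5 = 24.8333/5 = 4.9667
  Sample standard deviations s_i = √(s[i,i]):
  s(X_1) = √(0.6667) = 0.8165
  s(X_2) = √(4.9667) = 2.2286

Step 3 — r_{ij} = s_{ij} / (s_i · s_j):
  r[X_1,X_1] = 1 (diagonal).
  r[X_1,X_2] = -0.7333 / (0.8165 · 2.2286) = -0.7333 / 1.8196 = -0.403
  r[X_2,X_2] = 1 (diagonal).

R is symmetric with unit diagonal. Assembling:

R = [[1, -0.403],
 [-0.403, 1]]


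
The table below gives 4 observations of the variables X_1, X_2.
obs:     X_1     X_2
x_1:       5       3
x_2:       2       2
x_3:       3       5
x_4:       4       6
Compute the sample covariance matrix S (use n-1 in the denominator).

Step 1 — column means:
  mean(X_1) = (5 + 2 + 3 + 4) / 4 = 14/4 = 3.5
  mean(X_2) = (3 + 2 + 5 + 6) / 4 = 16/4 = 4

Step 2 — sample covariance S[i,j] = (1/(n-1)) · Σ_k (x_{k,i} - mean_i) · (x_{k,j} - mean_j), with n-1 = 3.
  S[X_1,X_1] = ((1.5)·(1.5) + (-1.5)·(-1.5) + (-0.5)·(-0.5) + (0.5)·(0.5)) / 3 = 5/3 = 1.6667
  S[X_1,X_2] = ((1.5)·(-1) + (-1.5)·(-2) + (-0.5)·(1) + (0.5)·(2)) / 3 = 2/3 = 0.6667
  S[X_2,X_2] = ((-1)·(-1) + (-2)·(-2) + (1)·(1) + (2)·(2)) / 3 = 10/3 = 3.3333

S is symmetric (S[j,i] = S[i,j]). Assembling:

S = [[1.6667, 0.6667],
 [0.6667, 3.3333]]


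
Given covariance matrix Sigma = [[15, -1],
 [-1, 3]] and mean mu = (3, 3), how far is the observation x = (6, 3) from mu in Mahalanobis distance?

Step 1 — centre the observation: (x - mu) = (3, 0).

Step 2 — invert Sigma. det(Sigma) = 15·3 - (-1)² = 44.
  Sigma^{-1} = (1/det) · [[d, -b], [-b, a]] = [[0.0682, 0.0227],
 [0.0227, 0.3409]].

Step 3 — form the quadratic (x - mu)^T · Sigma^{-1} · (x - mu):
  Sigma^{-1} · (x - mu) = (0.2045, 0.0682).
  (x - mu)^T · [Sigma^{-1} · (x - mu)] = (3)·(0.2045) + (0)·(0.0682) = 0.6136.

Step 4 — take square root: d = √(0.6136) ≈ 0.7833.

d(x, mu) = √(0.6136) ≈ 0.7833


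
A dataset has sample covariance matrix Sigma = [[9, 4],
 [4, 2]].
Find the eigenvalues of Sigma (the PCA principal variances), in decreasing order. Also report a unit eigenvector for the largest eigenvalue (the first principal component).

Step 1 — characteristic polynomial of 2×2 Sigma:
  det(Sigma - λI) = λ² - trace · λ + det = 0.
  trace = 9 + 2 = 11, det = 9·2 - (4)² = 2.
Step 2 — discriminant:
  Δ = trace² - 4·det = 121 - 8 = 113.
Step 3 — eigenvalues:
  λ = (trace ± √Δ)/2 = (11 ± 10.6301)/2,
  λ_1 = 10.8151,  λ_2 = 0.1849.

Step 4 — unit eigenvector for λ_1: solve (Sigma - λ_1 I)v = 0. First row:
  (9 - 10.8151)·v_x + (4)·v_y = 0, i.e. (-1.8151)·v_x + (4)·v_y = 0,
  so v ∝ (b, λ_1 - a) = (4, 1.8151) = u.
  ||u|| = √((4)² + (1.8151)²) = √(19.2945) ≈ 4.3925,
  v_1 = u/||u|| ≈ (0.9106, 0.4132) (||v_1|| = 1).

λ_1 = 10.8151,  λ_2 = 0.1849;  v_1 ≈ (0.9106, 0.4132)


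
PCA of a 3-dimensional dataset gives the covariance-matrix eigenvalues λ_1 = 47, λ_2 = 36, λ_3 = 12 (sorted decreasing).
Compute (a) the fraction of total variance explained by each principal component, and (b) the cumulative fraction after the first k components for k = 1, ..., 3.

Step 1 — total variance = trace(Sigma) = Σ λ_i = 47 + 36 + 12 = 95.

Step 2 — fraction explained by component i = λ_i / Σ λ:
  PC1: 47/95 = 0.4947
  PC2: 36/95 = 0.3789
  PC3: 12/95 = 0.1263

Step 3 — cumulative fraction after k components = (λ_1 + ... + λ_k) / Σ λ:
  k = 1: 47/95 = 0.4947
  k = 2: (47 + 36)/95 = 83/95 = 0.8737
  k = 3: (47 + 36 + 12)/95 = 95/95 = 1

Summary (fraction, with percent):

explained: PC1 0.4947 (49.47%), PC2 0.3789 (37.89%), PC3 0.1263 (12.63%);  cumulative: 0.4947, 0.8737, 1


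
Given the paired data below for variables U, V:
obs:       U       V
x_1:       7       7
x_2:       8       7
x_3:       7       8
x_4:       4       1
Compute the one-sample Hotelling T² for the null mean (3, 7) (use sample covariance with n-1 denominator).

Step 1 — sample mean vector:
  mean(U) = (7 + 8 + 7 + 4) / 4 = 26/4 = 6.5
  mean(V) = (7 + 7 + 8 + 1) / 4 = 23/4 = 5.75
  x̄ = (6.5, 5.75),  deviation x̄ - mu_0 = (6.5, 5.75) - (3, 7) = (3.5, -1.25).

Step 2 — sample covariance matrix, S[i,j] = (1/(n-1)) · Σ_k (x_{k,i} - mean_i) · (x_{k,j} - mean_j), divisor n-1 = 3:
  S[U,U] = ((0.5)·(0.5) + (1.5)·(1.5) + (0.5)·(0.5) + (-2.5)·(-2.5)) / 3 = 9/3 = 3
  S[U,V] = ((0.5)·(1.25) + (1.5)·(1.25) + (0.5)·(2.25) + (-2.5)·(-4.75)) / 3 = 15.5/3 = 5.1667
  S[V,V] = ((1.25)·(1.25) + (1.25)·(1.25) + (2.25)·(2.25) + (-4.75)·(-4.75)) / 3 = 30.75/3 = 10.25
  S = [[3, 5.1667],
 [5.1667, 10.25]].

Step 3 — invert S. det(S) = 3·10.25 - (5.1667)² = 4.0556.
  S^{-1} = (1/det) · [[d, -b], [-b, a]] = [[2.5274, -1.274],
 [-1.274, 0.7397]].

Step 4 — quadratic form (x̄ - mu_0)^T · S^{-1} · (x̄ - mu_0):
  S^{-1} · (x̄ - mu_0) = (10.4384, -5.3836),
  (x̄ - mu_0)^T · [...] = (3.5)·(10.4384) + (-1.25)·(-5.3836) = 43.2637.

Step 5 — scale by n: T² = 4 · 43.2637 = 173.0548.

T² ≈ 173.0548
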